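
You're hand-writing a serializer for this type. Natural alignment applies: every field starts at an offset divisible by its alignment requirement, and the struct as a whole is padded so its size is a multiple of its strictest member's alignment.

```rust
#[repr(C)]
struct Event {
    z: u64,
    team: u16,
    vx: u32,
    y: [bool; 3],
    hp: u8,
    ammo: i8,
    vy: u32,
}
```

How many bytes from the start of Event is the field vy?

@0: z [8B, align 8] → 8
@8: team [2B, align 2] → 10
+2 pad (align 4)
@12: vx [4B, align 4] → 16
@16: y [3B, align 1] → 19
@19: hp [1B, align 1] → 20
@20: ammo [1B, align 1] → 21
+3 pad (align 4)
@24: vy [4B, align 4] → 28

24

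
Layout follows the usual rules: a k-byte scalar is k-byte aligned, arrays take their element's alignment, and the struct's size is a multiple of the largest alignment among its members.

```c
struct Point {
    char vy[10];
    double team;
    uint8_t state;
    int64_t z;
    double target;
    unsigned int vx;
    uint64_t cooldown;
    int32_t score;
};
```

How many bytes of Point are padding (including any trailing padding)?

0..10  vy  (10B, 1-aligned)
10..16  -- padding (6B)
16..24  team  (8B, 8-aligned)
24..25  state  (1B, 1-aligned)
25..32  -- padding (7B)
32..40  z  (8B, 8-aligned)
40..48  target  (8B, 8-aligned)
48..52  vx  (4B, 4-aligned)
52..56  -- padding (4B)
56..64  cooldown  (8B, 8-aligned)
64..68  score  (4B, 4-aligned)
68..72  -- tail padding (4B)
sizeof = 72, alignof = 8
data bytes 51, size 72 → padding 21

21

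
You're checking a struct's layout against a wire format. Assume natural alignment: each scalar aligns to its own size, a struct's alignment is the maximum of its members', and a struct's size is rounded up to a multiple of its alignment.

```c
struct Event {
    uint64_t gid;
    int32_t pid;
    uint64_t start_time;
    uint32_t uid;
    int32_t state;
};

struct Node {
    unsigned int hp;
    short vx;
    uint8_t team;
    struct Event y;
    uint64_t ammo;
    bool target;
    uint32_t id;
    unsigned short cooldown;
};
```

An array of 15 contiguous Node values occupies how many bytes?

Event: gid at 0 (size 8, align 8) → ends 8; pid at 8 (size 4, align 4) → ends 12; pad 4 to align 8 for start_time; start_time at 16 (size 8, align 8) → ends 24; uid at 24 (size 4, align 4) → ends 28; state at 28 (size 4, align 4) → ends 32; total 32 bytes, alignment 8
hp at 0 (size 4, align 4) → ends 4
vx at 4 (size 2, align 2) → ends 6
team at 6 (size 1, align 1) → ends 7
pad 1 to align 8 for y
y at 8 (size 32, align 8) → ends 40
ammo at 40 (size 8, align 8) → ends 48
target at 48 (size 1, align 1) → ends 49
pad 3 to align 4 for id
id at 52 (size 4, align 4) → ends 56
cooldown at 56 (size 2, align 2) → ends 58
tail pad 6 to reach multiple of 8
total 64 bytes, alignment 8
array of 15: 15 × 64 = 960

960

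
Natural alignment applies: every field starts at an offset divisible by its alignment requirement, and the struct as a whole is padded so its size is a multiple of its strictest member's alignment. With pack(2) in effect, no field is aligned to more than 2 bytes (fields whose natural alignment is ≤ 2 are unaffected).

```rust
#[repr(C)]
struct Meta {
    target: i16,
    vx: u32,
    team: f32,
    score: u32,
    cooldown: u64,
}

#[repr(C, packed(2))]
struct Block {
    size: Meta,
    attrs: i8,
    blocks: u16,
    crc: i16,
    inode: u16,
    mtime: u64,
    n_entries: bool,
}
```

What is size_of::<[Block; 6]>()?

252

Meta: target at 0 (size 2, align 2) → ends 2; pad 2 to align 4 for vx; vx at 4 (size 4, align 4) → ends 8; team at 8 (size 4, align 4) → ends 12; score at 12 (size 4, align 4) → ends 16; cooldown at 16 (size 8, align 8) → ends 24; total 24 bytes, alignment 8
size at 0 (size 24, align 2) → ends 24
attrs at 24 (size 1, align 1) → ends 25
pad 1 to align 2 for blocks
blocks at 26 (size 2, align 2) → ends 28
crc at 28 (size 2, align 2) → ends 30
inode at 30 (size 2, align 2) → ends 32
mtime at 32 (size 8, align 2) → ends 40
n_entries at 40 (size 1, align 1) → ends 41
tail pad 1 to reach multiple of 2
total 42 bytes, alignment 2
array of 6: 6 × 42 = 252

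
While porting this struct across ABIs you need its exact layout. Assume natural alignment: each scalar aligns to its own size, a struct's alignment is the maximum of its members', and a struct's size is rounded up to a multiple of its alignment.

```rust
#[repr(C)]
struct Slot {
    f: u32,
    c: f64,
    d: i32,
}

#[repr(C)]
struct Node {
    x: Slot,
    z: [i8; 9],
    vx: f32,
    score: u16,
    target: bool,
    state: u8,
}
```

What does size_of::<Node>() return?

Slot: 0..4  f  (4B, 4-aligned); 4..8  -- padding (4B); 8..16  c  (8B, 8-aligned); 16..20  d  (4B, 4-aligned); 20..24  -- tail padding (4B); sizeof = 24, alignof = 8
0..24  x  (24B, 8-aligned)
24..33  z  (9B, 1-aligned)
33..36  -- padding (3B)
36..40  vx  (4B, 4-aligned)
40..42  score  (2B, 2-aligned)
42..43  target  (1B, 1-aligned)
43..44  state  (1B, 1-aligned)
44..48  -- tail padding (4B)
sizeof = 48, alignof = 8

48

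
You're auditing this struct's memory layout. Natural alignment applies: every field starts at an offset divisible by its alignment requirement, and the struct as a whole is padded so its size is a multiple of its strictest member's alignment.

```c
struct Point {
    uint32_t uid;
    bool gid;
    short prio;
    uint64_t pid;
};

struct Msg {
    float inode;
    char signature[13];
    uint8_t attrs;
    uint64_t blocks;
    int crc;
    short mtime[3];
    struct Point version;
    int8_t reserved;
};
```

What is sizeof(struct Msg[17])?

1224

Point: @0: uid [4B, align 4] → 4; @4: gid [1B, align 1] → 5; +1 pad (align 2); @6: prio [2B, align 2] → 8; @8: pid [8B, align 8] → 16; size 16, align 8
@0: inode [4B, align 4] → 4
@4: signature [13B, align 1] → 17
@17: attrs [1B, align 1] → 18
+6 pad (align 8)
@24: blocks [8B, align 8] → 32
@32: crc [4B, align 4] → 36
@36: mtime [6B, align 2] → 42
+6 pad (align 8)
@48: version [16B, align 8] → 64
@64: reserved [1B, align 1] → 65
+7 tail pad (align 8)
size 72, align 8
array of 17: 17 × 72 = 1224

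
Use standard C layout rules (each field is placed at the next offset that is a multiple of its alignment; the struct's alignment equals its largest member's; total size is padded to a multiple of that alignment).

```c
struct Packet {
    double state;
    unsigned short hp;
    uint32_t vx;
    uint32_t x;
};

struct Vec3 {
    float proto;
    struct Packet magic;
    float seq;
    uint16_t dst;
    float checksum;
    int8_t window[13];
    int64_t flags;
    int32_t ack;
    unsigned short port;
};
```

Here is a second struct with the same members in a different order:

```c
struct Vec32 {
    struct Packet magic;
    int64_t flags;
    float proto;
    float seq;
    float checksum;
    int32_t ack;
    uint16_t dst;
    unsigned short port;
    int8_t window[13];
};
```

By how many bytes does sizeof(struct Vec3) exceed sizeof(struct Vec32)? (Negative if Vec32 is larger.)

Packet: @0: state [8B, align 8] → 8; @8: hp [2B, align 2] → 10; +2 pad (align 4); @12: vx [4B, align 4] → 16; @16: x [4B, align 4] → 20; +4 tail pad (align 8); size 24, align 8
@0: proto [4B, align 4] → 4
+4 pad (align 8)
@8: magic [24B, align 8] → 32
@32: seq [4B, align 4] → 36
@36: dst [2B, align 2] → 38
+2 pad (align 4)
@40: checksum [4B, align 4] → 44
@44: window [13B, align 1] → 57
+7 pad (align 8)
@64: flags [8B, align 8] → 72
@72: ack [4B, align 4] → 76
@76: port [2B, align 2] → 78
+2 tail pad (align 8)
size 80, align 8
— Vec32 —
@0: magic [24B, align 8] → 24
@24: flags [8B, align 8] → 32
@32: proto [4B, align 4] → 36
@36: seq [4B, align 4] → 40
@40: checksum [4B, align 4] → 44
@44: ack [4B, align 4] → 48
@48: dst [2B, align 2] → 50
@50: port [2B, align 2] → 52
@52: window [13B, align 1] → 65
+7 tail pad (align 8)
size 72, align 8
80 − 72 = 8

8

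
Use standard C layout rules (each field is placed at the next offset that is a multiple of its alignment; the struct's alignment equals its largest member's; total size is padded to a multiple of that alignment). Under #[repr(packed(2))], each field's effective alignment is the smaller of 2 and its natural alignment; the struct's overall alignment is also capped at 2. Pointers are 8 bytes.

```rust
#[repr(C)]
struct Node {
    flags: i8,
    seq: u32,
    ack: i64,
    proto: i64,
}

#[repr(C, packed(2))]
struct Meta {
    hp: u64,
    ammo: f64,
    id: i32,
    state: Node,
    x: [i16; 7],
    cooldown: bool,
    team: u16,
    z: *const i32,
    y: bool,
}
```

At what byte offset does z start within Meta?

Node: 0..1  flags  (1B, 1-aligned); 1..4  -- padding (3B); 4..8  seq  (4B, 4-aligned); 8..16  ack  (8B, 8-aligned); 16..24  proto  (8B, 8-aligned); sizeof = 24, alignof = 8
0..8  hp  (8B, 2-aligned)
8..16  ammo  (8B, 2-aligned)
16..20  id  (4B, 2-aligned)
20..44  state  (24B, 2-aligned)
44..58  x  (14B, 2-aligned)
58..59  cooldown  (1B, 1-aligned)
59..60  -- padding (1B)
60..62  team  (2B, 2-aligned)
62..70  z  (8B, 2-aligned)

62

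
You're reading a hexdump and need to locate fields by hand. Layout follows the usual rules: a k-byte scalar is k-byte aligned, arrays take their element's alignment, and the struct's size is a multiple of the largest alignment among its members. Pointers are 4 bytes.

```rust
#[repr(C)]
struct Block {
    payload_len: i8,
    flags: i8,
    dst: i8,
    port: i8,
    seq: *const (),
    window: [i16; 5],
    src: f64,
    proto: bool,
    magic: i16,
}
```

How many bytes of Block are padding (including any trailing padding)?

11

@0: payload_len [1B, align 1] → 1
@1: flags [1B, align 1] → 2
@2: dst [1B, align 1] → 3
@3: port [1B, align 1] → 4
@4: seq [4B, align 4] → 8
@8: window [10B, align 2] → 18
+6 pad (align 8)
@24: src [8B, align 8] → 32
@32: proto [1B, align 1] → 33
+1 pad (align 2)
@34: magic [2B, align 2] → 36
+4 tail pad (align 8)
size 40, align 8
data bytes 29, size 40 → padding 11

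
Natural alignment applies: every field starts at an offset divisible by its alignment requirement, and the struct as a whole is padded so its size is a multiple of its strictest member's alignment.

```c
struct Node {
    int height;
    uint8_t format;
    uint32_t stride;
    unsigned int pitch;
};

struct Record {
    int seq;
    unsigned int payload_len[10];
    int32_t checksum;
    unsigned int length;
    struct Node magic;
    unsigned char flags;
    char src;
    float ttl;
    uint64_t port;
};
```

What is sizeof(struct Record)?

88 bytes

Node: 0..4  height  (4B, 4-aligned); 4..5  format  (1B, 1-aligned); 5..8  -- padding (3B); 8..12  stride  (4B, 4-aligned); 12..16  pitch  (4B, 4-aligned); sizeof = 16, alignof = 4
0..4  seq  (4B, 4-aligned)
4..44  payload_len  (40B, 4-aligned)
44..48  checksum  (4B, 4-aligned)
48..52  length  (4B, 4-aligned)
52..68  magic  (16B, 4-aligned)
68..69  flags  (1B, 1-aligned)
69..70  src  (1B, 1-aligned)
70..72  -- padding (2B)
72..76  ttl  (4B, 4-aligned)
76..80  -- padding (4B)
80..88  port  (8B, 8-aligned)
sizeof = 88, alignof = 8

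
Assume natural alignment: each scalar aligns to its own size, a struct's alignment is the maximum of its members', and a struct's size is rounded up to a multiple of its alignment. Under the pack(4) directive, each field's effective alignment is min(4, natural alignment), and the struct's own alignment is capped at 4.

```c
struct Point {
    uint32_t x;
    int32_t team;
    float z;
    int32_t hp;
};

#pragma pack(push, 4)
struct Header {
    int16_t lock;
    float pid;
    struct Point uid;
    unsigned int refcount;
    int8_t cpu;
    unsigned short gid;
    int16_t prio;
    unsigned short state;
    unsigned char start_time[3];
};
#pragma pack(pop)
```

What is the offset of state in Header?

34

Point: 0..4  x  (4B, 4-aligned); 4..8  team  (4B, 4-aligned); 8..12  z  (4B, 4-aligned); 12..16  hp  (4B, 4-aligned); sizeof = 16, alignof = 4
0..2  lock  (2B, 2-aligned)
2..4  -- padding (2B)
4..8  pid  (4B, 4-aligned)
8..24  uid  (16B, 4-aligned)
24..28  refcount  (4B, 4-aligned)
28..29  cpu  (1B, 1-aligned)
29..30  -- padding (1B)
30..32  gid  (2B, 2-aligned)
32..34  prio  (2B, 2-aligned)
34..36  state  (2B, 2-aligned)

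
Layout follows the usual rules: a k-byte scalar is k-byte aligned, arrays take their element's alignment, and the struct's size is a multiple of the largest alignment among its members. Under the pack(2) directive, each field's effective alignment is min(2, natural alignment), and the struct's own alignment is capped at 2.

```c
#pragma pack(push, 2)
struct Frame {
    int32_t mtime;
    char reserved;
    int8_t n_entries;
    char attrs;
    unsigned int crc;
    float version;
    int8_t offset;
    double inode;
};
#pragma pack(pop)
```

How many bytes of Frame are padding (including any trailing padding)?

2

mtime at 0 (size 4, align 2) → ends 4
reserved at 4 (size 1, align 1) → ends 5
n_entries at 5 (size 1, align 1) → ends 6
attrs at 6 (size 1, align 1) → ends 7
pad 1 to align 2 for crc
crc at 8 (size 4, align 2) → ends 12
version at 12 (size 4, align 2) → ends 16
offset at 16 (size 1, align 1) → ends 17
pad 1 to align 2 for inode
inode at 18 (size 8, align 2) → ends 26
total 26 bytes, alignment 2
data bytes 24, size 26 → padding 2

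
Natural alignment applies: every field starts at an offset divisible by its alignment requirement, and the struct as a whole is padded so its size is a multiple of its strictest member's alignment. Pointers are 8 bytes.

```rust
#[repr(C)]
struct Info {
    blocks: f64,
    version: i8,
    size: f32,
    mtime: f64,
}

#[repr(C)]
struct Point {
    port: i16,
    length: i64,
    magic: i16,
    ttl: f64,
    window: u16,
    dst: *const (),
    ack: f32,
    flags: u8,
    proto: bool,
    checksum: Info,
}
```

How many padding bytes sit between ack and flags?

0

Info: blocks at 0 (size 8, align 8) → ends 8; version at 8 (size 1, align 1) → ends 9; pad 3 to align 4 for size; size at 12 (size 4, align 4) → ends 16; mtime at 16 (size 8, align 8) → ends 24; total 24 bytes, alignment 8
port at 0 (size 2, align 2) → ends 2
pad 6 to align 8 for length
length at 8 (size 8, align 8) → ends 16
magic at 16 (size 2, align 2) → ends 18
pad 6 to align 8 for ttl
ttl at 24 (size 8, align 8) → ends 32
window at 32 (size 2, align 2) → ends 34
pad 6 to align 8 for dst
dst at 40 (size 8, align 8) → ends 48
ack at 48 (size 4, align 4) → ends 52
flags at 52 (size 1, align 1) → ends 53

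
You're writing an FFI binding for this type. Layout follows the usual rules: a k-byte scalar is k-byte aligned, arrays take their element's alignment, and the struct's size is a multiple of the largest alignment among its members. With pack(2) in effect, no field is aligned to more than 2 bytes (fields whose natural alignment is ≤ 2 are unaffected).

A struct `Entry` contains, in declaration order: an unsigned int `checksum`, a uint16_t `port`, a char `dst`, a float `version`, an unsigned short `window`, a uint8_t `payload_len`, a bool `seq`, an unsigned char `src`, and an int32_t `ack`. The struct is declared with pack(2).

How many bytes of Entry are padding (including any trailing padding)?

2

0..4  checksum  (4B, 2-aligned)
4..6  port  (2B, 2-aligned)
6..7  dst  (1B, 1-aligned)
7..8  -- padding (1B)
8..12  version  (4B, 2-aligned)
12..14  window  (2B, 2-aligned)
14..15  payload_len  (1B, 1-aligned)
15..16  seq  (1B, 1-aligned)
16..17  src  (1B, 1-aligned)
17..18  -- padding (1B)
18..22  ack  (4B, 2-aligned)
sizeof = 22, alignof = 2
data bytes 20, size 22 → padding 2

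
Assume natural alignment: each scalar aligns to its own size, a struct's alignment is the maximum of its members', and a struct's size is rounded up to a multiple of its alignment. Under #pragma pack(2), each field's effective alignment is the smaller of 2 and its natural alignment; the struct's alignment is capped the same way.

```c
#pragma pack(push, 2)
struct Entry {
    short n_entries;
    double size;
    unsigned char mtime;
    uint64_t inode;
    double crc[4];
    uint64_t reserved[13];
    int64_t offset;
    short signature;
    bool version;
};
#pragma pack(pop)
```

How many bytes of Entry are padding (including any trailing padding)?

2

n_entries at 0 (size 2, align 2) → ends 2
size at 2 (size 8, align 2) → ends 10
mtime at 10 (size 1, align 1) → ends 11
pad 1 to align 2 for inode
inode at 12 (size 8, align 2) → ends 20
crc at 20 (size 32, align 2) → ends 52
reserved at 52 (size 104, align 2) → ends 156
offset at 156 (size 8, align 2) → ends 164
signature at 164 (size 2, align 2) → ends 166
version at 166 (size 1, align 1) → ends 167
tail pad 1 to reach multiple of 2
total 168 bytes, alignment 2
data bytes 166, size 168 → padding 2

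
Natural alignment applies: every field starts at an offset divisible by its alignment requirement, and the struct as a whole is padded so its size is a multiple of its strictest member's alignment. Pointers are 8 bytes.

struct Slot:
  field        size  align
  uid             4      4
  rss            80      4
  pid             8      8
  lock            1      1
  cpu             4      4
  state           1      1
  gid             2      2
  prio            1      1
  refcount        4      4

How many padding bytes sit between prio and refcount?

uid at 0 (size 4, align 4) → ends 4
rss at 4 (size 80, align 4) → ends 84
pad 4 to align 8 for pid
pid at 88 (size 8, align 8) → ends 96
lock at 96 (size 1, align 1) → ends 97
pad 3 to align 4 for cpu
cpu at 100 (size 4, align 4) → ends 104
state at 104 (size 1, align 1) → ends 105
pad 1 to align 2 for gid
gid at 106 (size 2, align 2) → ends 108
prio at 108 (size 1, align 1) → ends 109
pad 3 to align 4 for refcount
refcount at 112 (size 4, align 4) → ends 116

3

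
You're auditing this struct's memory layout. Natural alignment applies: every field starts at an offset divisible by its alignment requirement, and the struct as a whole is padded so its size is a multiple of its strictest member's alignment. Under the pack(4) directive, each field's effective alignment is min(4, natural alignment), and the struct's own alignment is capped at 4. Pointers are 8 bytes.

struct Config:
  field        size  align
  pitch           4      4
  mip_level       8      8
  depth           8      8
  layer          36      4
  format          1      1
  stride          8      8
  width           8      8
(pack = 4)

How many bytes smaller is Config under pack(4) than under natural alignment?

4

natural layout:
  @0: pitch [4B, align 4] → 4
  +4 pad (align 8)
  @8: mip_level [8B, align 8] → 16
  @16: depth [8B, align 8] → 24
  @24: layer [36B, align 4] → 60
  @60: format [1B, align 1] → 61
  +3 pad (align 8)
  @64: stride [8B, align 8] → 72
  @72: width [8B, align 8] → 80
  size 80, align 8
packed(4) layout:
  @0: pitch [4B, align 4] → 4
  @4: mip_level [8B, align 4] → 12
  @12: depth [8B, align 4] → 20
  @20: layer [36B, align 4] → 56
  @56: format [1B, align 1] → 57
  +3 pad (align 4)
  @60: stride [8B, align 4] → 68
  @68: width [8B, align 4] → 76
  size 76, align 4
80 − 76 = 4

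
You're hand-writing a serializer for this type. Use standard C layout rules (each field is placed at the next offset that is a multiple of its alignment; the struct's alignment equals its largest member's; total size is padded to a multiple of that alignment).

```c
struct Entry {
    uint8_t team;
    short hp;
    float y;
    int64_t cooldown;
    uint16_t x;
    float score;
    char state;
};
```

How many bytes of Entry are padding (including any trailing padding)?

10

team at 0 (size 1, align 1) → ends 1
pad 1 to align 2 for hp
hp at 2 (size 2, align 2) → ends 4
y at 4 (size 4, align 4) → ends 8
cooldown at 8 (size 8, align 8) → ends 16
x at 16 (size 2, align 2) → ends 18
pad 2 to align 4 for score
score at 20 (size 4, align 4) → ends 24
state at 24 (size 1, align 1) → ends 25
tail pad 7 to reach multiple of 8
total 32 bytes, alignment 8
data bytes 22, size 32 → padding 10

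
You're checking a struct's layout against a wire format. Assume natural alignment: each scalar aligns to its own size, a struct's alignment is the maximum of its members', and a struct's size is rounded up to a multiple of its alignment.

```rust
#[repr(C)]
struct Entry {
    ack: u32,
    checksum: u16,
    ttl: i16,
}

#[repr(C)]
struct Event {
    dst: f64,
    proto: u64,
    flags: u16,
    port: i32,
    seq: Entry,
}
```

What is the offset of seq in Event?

Entry: 0..4  ack  (4B, 4-aligned); 4..6  checksum  (2B, 2-aligned); 6..8  ttl  (2B, 2-aligned); sizeof = 8, alignof = 4
0..8  dst  (8B, 8-aligned)
8..16  proto  (8B, 8-aligned)
16..18  flags  (2B, 2-aligned)
18..20  -- padding (2B)
20..24  port  (4B, 4-aligned)
24..32  seq  (8B, 4-aligned)

24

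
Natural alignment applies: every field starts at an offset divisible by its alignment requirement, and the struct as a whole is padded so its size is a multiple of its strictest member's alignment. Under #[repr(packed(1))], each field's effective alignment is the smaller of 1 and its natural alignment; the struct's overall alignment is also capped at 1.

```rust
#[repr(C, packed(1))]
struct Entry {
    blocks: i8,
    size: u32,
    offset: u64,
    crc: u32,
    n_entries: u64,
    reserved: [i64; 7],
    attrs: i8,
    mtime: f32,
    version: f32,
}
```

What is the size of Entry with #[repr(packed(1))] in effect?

90

0..1  blocks  (1B, 1-aligned)
1..5  size  (4B, 1-aligned)
5..13  offset  (8B, 1-aligned)
13..17  crc  (4B, 1-aligned)
17..25  n_entries  (8B, 1-aligned)
25..81  reserved  (56B, 1-aligned)
81..82  attrs  (1B, 1-aligned)
82..86  mtime  (4B, 1-aligned)
86..90  version  (4B, 1-aligned)
sizeof = 90, alignof = 1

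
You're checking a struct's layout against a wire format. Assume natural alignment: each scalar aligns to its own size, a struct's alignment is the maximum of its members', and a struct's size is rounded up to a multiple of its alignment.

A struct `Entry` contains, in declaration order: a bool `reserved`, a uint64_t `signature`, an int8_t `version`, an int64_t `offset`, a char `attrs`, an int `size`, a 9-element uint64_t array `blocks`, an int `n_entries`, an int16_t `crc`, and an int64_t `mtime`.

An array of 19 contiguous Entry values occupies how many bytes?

@0: reserved [1B, align 1] → 1
+7 pad (align 8)
@8: signature [8B, align 8] → 16
@16: version [1B, align 1] → 17
+7 pad (align 8)
@24: offset [8B, align 8] → 32
@32: attrs [1B, align 1] → 33
+3 pad (align 4)
@36: size [4B, align 4] → 40
@40: blocks [72B, align 8] → 112
@112: n_entries [4B, align 4] → 116
@116: crc [2B, align 2] → 118
+2 pad (align 8)
@120: mtime [8B, align 8] → 128
size 128, align 8
array of 19: 19 × 128 = 2432

2432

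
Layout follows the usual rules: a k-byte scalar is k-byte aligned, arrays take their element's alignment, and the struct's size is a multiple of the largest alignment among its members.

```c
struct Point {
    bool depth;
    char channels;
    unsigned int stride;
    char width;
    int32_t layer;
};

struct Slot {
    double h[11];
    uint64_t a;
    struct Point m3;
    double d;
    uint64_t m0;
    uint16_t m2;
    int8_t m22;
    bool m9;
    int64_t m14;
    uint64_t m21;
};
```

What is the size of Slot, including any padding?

Point: depth at 0 (size 1, align 1) → ends 1; channels at 1 (size 1, align 1) → ends 2; pad 2 to align 4 for stride; stride at 4 (size 4, align 4) → ends 8; width at 8 (size 1, align 1) → ends 9; pad 3 to align 4 for layer; layer at 12 (size 4, align 4) → ends 16; total 16 bytes, alignment 4
h at 0 (size 88, align 8) → ends 88
a at 88 (size 8, align 8) → ends 96
m3 at 96 (size 16, align 4) → ends 112
d at 112 (size 8, align 8) → ends 120
m0 at 120 (size 8, align 8) → ends 128
m2 at 128 (size 2, align 2) → ends 130
m22 at 130 (size 1, align 1) → ends 131
m9 at 131 (size 1, align 1) → ends 132
pad 4 to align 8 for m14
m14 at 136 (size 8, align 8) → ends 144
m21 at 144 (size 8, align 8) → ends 152
total 152 bytes, alignment 8

152 bytes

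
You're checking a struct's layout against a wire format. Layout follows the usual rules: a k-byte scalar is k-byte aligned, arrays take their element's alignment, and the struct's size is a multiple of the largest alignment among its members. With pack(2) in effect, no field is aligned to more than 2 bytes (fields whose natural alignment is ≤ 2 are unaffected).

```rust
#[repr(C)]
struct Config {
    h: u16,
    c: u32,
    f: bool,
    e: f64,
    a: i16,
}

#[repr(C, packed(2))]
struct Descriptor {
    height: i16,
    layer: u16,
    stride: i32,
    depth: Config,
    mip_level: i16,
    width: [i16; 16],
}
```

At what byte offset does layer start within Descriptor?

Config: h at 0 (size 2, align 2) → ends 2; pad 2 to align 4 for c; c at 4 (size 4, align 4) → ends 8; f at 8 (size 1, align 1) → ends 9; pad 7 to align 8 for e; e at 16 (size 8, align 8) → ends 24; a at 24 (size 2, align 2) → ends 26; tail pad 6 to reach multiple of 8; total 32 bytes, alignment 8
height at 0 (size 2, align 2) → ends 2
layer at 2 (size 2, align 2) → ends 4

2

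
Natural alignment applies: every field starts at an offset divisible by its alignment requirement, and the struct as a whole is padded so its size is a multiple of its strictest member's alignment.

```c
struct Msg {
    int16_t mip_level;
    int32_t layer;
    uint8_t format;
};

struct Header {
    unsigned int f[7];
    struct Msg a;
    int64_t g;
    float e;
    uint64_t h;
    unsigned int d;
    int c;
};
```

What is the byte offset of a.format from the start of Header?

36

Msg: 0..2  mip_level  (2B, 2-aligned); 2..4  -- padding (2B); 4..8  layer  (4B, 4-aligned); 8..9  format  (1B, 1-aligned); 9..12  -- tail padding (3B); sizeof = 12, alignof = 4
0..28  f  (28B, 4-aligned)
28..40  a  (12B, 4-aligned)
within Msg: format at 8
28 + 8 = 36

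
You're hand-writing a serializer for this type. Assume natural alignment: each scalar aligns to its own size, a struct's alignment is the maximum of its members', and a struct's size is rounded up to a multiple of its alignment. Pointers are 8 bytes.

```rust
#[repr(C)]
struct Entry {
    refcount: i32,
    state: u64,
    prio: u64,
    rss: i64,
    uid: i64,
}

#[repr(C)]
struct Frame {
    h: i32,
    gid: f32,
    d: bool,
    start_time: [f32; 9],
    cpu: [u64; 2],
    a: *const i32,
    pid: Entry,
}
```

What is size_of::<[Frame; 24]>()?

2688

Entry: @0: refcount [4B, align 4] → 4; +4 pad (align 8); @8: state [8B, align 8] → 16; @16: prio [8B, align 8] → 24; @24: rss [8B, align 8] → 32; @32: uid [8B, align 8] → 40; size 40, align 8
@0: h [4B, align 4] → 4
@4: gid [4B, align 4] → 8
@8: d [1B, align 1] → 9
+3 pad (align 4)
@12: start_time [36B, align 4] → 48
@48: cpu [16B, align 8] → 64
@64: a [8B, align 8] → 72
@72: pid [40B, align 8] → 112
size 112, align 8
array of 24: 24 × 112 = 2688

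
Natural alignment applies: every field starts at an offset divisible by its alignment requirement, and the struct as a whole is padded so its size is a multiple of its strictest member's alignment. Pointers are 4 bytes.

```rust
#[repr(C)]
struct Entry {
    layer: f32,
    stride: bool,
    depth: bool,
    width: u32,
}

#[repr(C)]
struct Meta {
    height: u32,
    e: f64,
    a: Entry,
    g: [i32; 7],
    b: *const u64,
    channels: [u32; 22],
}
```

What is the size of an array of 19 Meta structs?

2888

Entry: layer at 0 (size 4, align 4) → ends 4; stride at 4 (size 1, align 1) → ends 5; depth at 5 (size 1, align 1) → ends 6; pad 2 to align 4 for width; width at 8 (size 4, align 4) → ends 12; total 12 bytes, alignment 4
height at 0 (size 4, align 4) → ends 4
pad 4 to align 8 for e
e at 8 (size 8, align 8) → ends 16
a at 16 (size 12, align 4) → ends 28
g at 28 (size 28, align 4) → ends 56
b at 56 (size 4, align 4) → ends 60
channels at 60 (size 88, align 4) → ends 148
tail pad 4 to reach multiple of 8
total 152 bytes, alignment 8
array of 19: 19 × 152 = 2888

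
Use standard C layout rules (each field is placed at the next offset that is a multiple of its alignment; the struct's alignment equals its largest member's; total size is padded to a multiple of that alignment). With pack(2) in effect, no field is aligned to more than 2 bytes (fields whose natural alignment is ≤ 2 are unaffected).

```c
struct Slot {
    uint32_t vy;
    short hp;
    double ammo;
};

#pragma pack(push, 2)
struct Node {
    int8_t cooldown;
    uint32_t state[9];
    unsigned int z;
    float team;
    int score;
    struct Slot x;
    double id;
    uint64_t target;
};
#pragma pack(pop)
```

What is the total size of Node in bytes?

Slot: @0: vy [4B, align 4] → 4; @4: hp [2B, align 2] → 6; +2 pad (align 8); @8: ammo [8B, align 8] → 16; size 16, align 8
@0: cooldown [1B, align 1] → 1
+1 pad (align 2)
@2: state [36B, align 2] → 38
@38: z [4B, align 2] → 42
@42: team [4B, align 2] → 46
@46: score [4B, align 2] → 50
@50: x [16B, align 2] → 66
@66: id [8B, align 2] → 74
@74: target [8B, align 2] → 82
size 82, align 2

82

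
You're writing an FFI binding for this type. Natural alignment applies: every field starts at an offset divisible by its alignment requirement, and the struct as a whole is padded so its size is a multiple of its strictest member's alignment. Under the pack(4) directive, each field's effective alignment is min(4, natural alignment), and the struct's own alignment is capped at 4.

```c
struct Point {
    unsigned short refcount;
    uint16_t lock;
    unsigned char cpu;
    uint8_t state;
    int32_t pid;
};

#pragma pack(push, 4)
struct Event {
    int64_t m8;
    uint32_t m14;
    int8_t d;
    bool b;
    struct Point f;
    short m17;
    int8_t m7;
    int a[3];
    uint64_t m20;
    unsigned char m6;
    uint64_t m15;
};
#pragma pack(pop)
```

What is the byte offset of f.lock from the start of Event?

18

Point: @0: refcount [2B, align 2] → 2; @2: lock [2B, align 2] → 4; @4: cpu [1B, align 1] → 5; @5: state [1B, align 1] → 6; +2 pad (align 4); @8: pid [4B, align 4] → 12; size 12, align 4
@0: m8 [8B, align 4] → 8
@8: m14 [4B, align 4] → 12
@12: d [1B, align 1] → 13
@13: b [1B, align 1] → 14
+2 pad (align 4)
@16: f [12B, align 4] → 28
within Point: lock at 2
16 + 2 = 18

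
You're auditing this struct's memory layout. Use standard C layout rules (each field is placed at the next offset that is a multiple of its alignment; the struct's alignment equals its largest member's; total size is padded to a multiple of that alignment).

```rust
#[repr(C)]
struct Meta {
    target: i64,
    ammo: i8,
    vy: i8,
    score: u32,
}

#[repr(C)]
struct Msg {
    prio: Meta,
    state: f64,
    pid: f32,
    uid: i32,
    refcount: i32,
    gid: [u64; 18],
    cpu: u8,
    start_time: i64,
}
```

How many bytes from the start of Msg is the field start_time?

Meta: 0..8  target  (8B, 8-aligned); 8..9  ammo  (1B, 1-aligned); 9..10  vy  (1B, 1-aligned); 10..12  -- padding (2B); 12..16  score  (4B, 4-aligned); sizeof = 16, alignof = 8
0..16  prio  (16B, 8-aligned)
16..24  state  (8B, 8-aligned)
24..28  pid  (4B, 4-aligned)
28..32  uid  (4B, 4-aligned)
32..36  refcount  (4B, 4-aligned)
36..40  -- padding (4B)
40..184  gid  (144B, 8-aligned)
184..185  cpu  (1B, 1-aligned)
185..192  -- padding (7B)
192..200  start_time  (8B, 8-aligned)

192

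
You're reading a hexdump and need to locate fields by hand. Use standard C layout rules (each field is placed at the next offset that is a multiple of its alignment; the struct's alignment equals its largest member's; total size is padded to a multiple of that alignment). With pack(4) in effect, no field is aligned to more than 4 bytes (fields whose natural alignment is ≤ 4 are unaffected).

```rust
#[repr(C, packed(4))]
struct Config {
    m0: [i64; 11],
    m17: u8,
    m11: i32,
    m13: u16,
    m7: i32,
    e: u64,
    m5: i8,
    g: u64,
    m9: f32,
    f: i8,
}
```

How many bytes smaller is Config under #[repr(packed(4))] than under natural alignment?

4

natural layout:
  @0: m0 [88B, align 8] → 88
  @88: m17 [1B, align 1] → 89
  +3 pad (align 4)
  @92: m11 [4B, align 4] → 96
  @96: m13 [2B, align 2] → 98
  +2 pad (align 4)
  @100: m7 [4B, align 4] → 104
  @104: e [8B, align 8] → 112
  @112: m5 [1B, align 1] → 113
  +7 pad (align 8)
  @120: g [8B, align 8] → 128
  @128: m9 [4B, align 4] → 132
  @132: f [1B, align 1] → 133
  +3 tail pad (align 8)
  size 136, align 8
packed(4) layout:
  @0: m0 [88B, align 4] → 88
  @88: m17 [1B, align 1] → 89
  +3 pad (align 4)
  @92: m11 [4B, align 4] → 96
  @96: m13 [2B, align 2] → 98
  +2 pad (align 4)
  @100: m7 [4B, align 4] → 104
  @104: e [8B, align 4] → 112
  @112: m5 [1B, align 1] → 113
  +3 pad (align 4)
  @116: g [8B, align 4] → 124
  @124: m9 [4B, align 4] → 128
  @128: f [1B, align 1] → 129
  +3 tail pad (align 4)
  size 132, align 4
136 − 132 = 4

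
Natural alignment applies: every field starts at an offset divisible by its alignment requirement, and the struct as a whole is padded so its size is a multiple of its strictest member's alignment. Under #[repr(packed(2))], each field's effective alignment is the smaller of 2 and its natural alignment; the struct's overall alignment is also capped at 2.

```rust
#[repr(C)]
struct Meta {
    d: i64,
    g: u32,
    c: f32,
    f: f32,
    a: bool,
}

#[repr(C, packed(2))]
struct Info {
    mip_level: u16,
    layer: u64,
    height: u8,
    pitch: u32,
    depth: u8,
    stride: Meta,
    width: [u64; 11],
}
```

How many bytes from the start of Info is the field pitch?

12

Meta: d at 0 (size 8, align 8) → ends 8; g at 8 (size 4, align 4) → ends 12; c at 12 (size 4, align 4) → ends 16; f at 16 (size 4, align 4) → ends 20; a at 20 (size 1, align 1) → ends 21; tail pad 3 to reach multiple of 8; total 24 bytes, alignment 8
mip_level at 0 (size 2, align 2) → ends 2
layer at 2 (size 8, align 2) → ends 10
height at 10 (size 1, align 1) → ends 11
pad 1 to align 2 for pitch
pitch at 12 (size 4, align 2) → ends 16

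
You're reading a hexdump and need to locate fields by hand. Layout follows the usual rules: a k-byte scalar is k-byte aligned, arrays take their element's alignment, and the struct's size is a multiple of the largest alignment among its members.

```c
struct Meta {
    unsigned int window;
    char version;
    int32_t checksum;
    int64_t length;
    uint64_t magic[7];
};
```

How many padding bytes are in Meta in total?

window at 0 (size 4, align 4) → ends 4
version at 4 (size 1, align 1) → ends 5
pad 3 to align 4 for checksum
checksum at 8 (size 4, align 4) → ends 12
pad 4 to align 8 for length
length at 16 (size 8, align 8) → ends 24
magic at 24 (size 56, align 8) → ends 80
total 80 bytes, alignment 8
data bytes 73, size 80 → padding 7

7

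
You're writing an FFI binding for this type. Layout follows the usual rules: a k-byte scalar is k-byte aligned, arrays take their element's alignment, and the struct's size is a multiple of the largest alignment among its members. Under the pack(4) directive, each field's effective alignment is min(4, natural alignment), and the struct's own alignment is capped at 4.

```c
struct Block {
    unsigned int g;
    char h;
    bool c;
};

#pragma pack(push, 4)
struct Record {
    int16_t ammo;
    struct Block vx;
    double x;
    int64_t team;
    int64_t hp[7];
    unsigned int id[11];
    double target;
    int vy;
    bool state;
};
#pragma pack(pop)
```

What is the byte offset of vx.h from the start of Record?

8

Block: 0..4  g  (4B, 4-aligned); 4..5  h  (1B, 1-aligned); 5..6  c  (1B, 1-aligned); 6..8  -- tail padding (2B); sizeof = 8, alignof = 4
0..2  ammo  (2B, 2-aligned)
2..4  -- padding (2B)
4..12  vx  (8B, 4-aligned)
within Block: h at 4
4 + 4 = 8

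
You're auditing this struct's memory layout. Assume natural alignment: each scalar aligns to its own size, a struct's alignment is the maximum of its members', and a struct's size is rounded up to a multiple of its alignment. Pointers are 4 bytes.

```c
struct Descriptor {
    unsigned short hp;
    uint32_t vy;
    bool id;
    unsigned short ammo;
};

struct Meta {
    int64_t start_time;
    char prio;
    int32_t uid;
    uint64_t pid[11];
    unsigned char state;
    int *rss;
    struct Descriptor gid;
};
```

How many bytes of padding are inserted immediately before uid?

3

Descriptor: hp at 0 (size 2, align 2) → ends 2; pad 2 to align 4 for vy; vy at 4 (size 4, align 4) → ends 8; id at 8 (size 1, align 1) → ends 9; pad 1 to align 2 for ammo; ammo at 10 (size 2, align 2) → ends 12; total 12 bytes, alignment 4
start_time at 0 (size 8, align 8) → ends 8
prio at 8 (size 1, align 1) → ends 9
pad 3 to align 4 for uid
uid at 12 (size 4, align 4) → ends 16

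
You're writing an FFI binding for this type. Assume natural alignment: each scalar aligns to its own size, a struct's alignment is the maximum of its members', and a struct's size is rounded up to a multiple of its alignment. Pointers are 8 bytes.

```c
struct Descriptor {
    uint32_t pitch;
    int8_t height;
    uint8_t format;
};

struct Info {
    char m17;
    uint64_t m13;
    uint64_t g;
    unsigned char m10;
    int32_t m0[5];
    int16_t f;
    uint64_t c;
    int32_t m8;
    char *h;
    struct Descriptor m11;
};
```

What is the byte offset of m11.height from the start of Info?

Descriptor: @0: pitch [4B, align 4] → 4; @4: height [1B, align 1] → 5; @5: format [1B, align 1] → 6; +2 tail pad (align 4); size 8, align 4
@0: m17 [1B, align 1] → 1
+7 pad (align 8)
@8: m13 [8B, align 8] → 16
@16: g [8B, align 8] → 24
@24: m10 [1B, align 1] → 25
+3 pad (align 4)
@28: m0 [20B, align 4] → 48
@48: f [2B, align 2] → 50
+6 pad (align 8)
@56: c [8B, align 8] → 64
@64: m8 [4B, align 4] → 68
+4 pad (align 8)
@72: h [8B, align 8] → 80
@80: m11 [8B, align 4] → 88
within Descriptor: height at 4
80 + 4 = 84

84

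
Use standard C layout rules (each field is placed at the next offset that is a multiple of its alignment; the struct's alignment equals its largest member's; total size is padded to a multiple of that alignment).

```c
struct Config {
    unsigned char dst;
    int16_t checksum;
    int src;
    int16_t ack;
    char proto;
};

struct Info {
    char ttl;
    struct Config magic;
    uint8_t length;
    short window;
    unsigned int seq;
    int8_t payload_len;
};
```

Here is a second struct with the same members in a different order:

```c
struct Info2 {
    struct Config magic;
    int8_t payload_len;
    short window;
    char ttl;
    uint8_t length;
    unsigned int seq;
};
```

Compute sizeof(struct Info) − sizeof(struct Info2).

Config: dst at 0 (size 1, align 1) → ends 1; pad 1 to align 2 for checksum; checksum at 2 (size 2, align 2) → ends 4; src at 4 (size 4, align 4) → ends 8; ack at 8 (size 2, align 2) → ends 10; proto at 10 (size 1, align 1) → ends 11; tail pad 1 to reach multiple of 4; total 12 bytes, alignment 4
ttl at 0 (size 1, align 1) → ends 1
pad 3 to align 4 for magic
magic at 4 (size 12, align 4) → ends 16
length at 16 (size 1, align 1) → ends 17
pad 1 to align 2 for window
window at 18 (size 2, align 2) → ends 20
seq at 20 (size 4, align 4) → ends 24
payload_len at 24 (size 1, align 1) → ends 25
tail pad 3 to reach multiple of 4
total 28 bytes, alignment 4
— Info2 —
magic at 0 (size 12, align 4) → ends 12
payload_len at 12 (size 1, align 1) → ends 13
pad 1 to align 2 for window
window at 14 (size 2, align 2) → ends 16
ttl at 16 (size 1, align 1) → ends 17
length at 17 (size 1, align 1) → ends 18
pad 2 to align 4 for seq
seq at 20 (size 4, align 4) → ends 24
total 24 bytes, alignment 4
28 − 24 = 4

4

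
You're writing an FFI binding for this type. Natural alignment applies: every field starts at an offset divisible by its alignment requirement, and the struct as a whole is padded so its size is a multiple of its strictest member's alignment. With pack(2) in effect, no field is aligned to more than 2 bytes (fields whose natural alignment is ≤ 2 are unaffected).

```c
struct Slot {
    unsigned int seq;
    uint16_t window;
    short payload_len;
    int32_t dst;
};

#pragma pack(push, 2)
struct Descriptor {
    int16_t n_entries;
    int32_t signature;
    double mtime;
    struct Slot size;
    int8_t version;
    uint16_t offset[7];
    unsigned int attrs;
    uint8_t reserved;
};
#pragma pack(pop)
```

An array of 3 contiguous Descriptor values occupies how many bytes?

144

Slot: seq at 0 (size 4, align 4) → ends 4; window at 4 (size 2, align 2) → ends 6; payload_len at 6 (size 2, align 2) → ends 8; dst at 8 (size 4, align 4) → ends 12; total 12 bytes, alignment 4
n_entries at 0 (size 2, align 2) → ends 2
signature at 2 (size 4, align 2) → ends 6
mtime at 6 (size 8, align 2) → ends 14
size at 14 (size 12, align 2) → ends 26
version at 26 (size 1, align 1) → ends 27
pad 1 to align 2 for offset
offset at 28 (size 14, align 2) → ends 42
attrs at 42 (size 4, align 2) → ends 46
reserved at 46 (size 1, align 1) → ends 47
tail pad 1 to reach multiple of 2
total 48 bytes, alignment 2
array of 3: 3 × 48 = 144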